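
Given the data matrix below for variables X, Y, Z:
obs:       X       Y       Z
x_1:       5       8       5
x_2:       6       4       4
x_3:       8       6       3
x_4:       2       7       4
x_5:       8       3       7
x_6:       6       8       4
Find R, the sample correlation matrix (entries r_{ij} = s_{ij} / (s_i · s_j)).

Step 1 — column means:
  mean(X) = (5 + 6 + 8 + 2 + 8 + 6) / 6 = 35/6 = 5.8333
  mean(Y) = (8 + 4 + 6 + 7 + 3 + 8) / 6 = 36/6 = 6
  mean(Z) = (5 + 4 + 3 + 4 + 7 + 4) / 6 = 27/6 = 4.5

Step 2 — sample variances and covariances s[i,j] = (1/(n-1)) · Σ_k (x_{k,i} - mean_i) · (x_{k,j} - mean_j), with n-1 = 5:
  s[X,X] = ((-0.8333)·(-0.8333) + (0.1667)·(0.1667) + (2.1667)·(2.1667) + (-3.8333)·(-3.8333) + (2.1667)·(2.1667) + (0.1667)·(0.1667)) / 5 = 24.8333/5 = 4.9667
  s[X,Y] = ((-0.8333)·(2) + (0.1667)·(-2) + (2.1667)·(0) + (-3.8333)·(1) + (2.1667)·(-3) + (0.1667)·(2)) / 5 = -12/5 = -2.4
  s[X,Z] = ((-0.8333)·(0.5) + (0.1667)·(-0.5) + (2.1667)·(-1.5) + (-3.8333)·(-0.5) + (2.1667)·(2.5) + (0.1667)·(-0.5)) / 5 = 3.5/5 = 0.7
  s[Y,Y] = ((2)·(2) + (-2)·(-2) + (0)·(0) + (1)·(1) + (-3)·(-3) + (2)·(2)) / 5 = 22/5 = 4.4
  s[Y,Z] = ((2)·(0.5) + (-2)·(-0.5) + (0)·(-1.5) + (1)·(-0.5) + (-3)·(2.5) + (2)·(-0.5)) / 5 = -7/5 = -1.4
  s[Z,Z] = ((0.5)·(0.5) + (-0.5)·(-0.5) + (-1.5)·(-1.5) + (-0.5)·(-0.5) + (2.5)·(2.5) + (-0.5)·(-0.5)) / 5 = 9.5/5 = 1.9
  Sample standard deviations s_i = √(s[i,i]):
  s(X) = √(4.9667) = 2.2286
  s(Y) = √(4.4) = 2.0976
  s(Z) = √(1.9) = 1.3784

Step 3 — r_{ij} = s_{ij} / (s_i · s_j):
  r[X,X] = 1 (diagonal).
  r[X,Y] = -2.4 / (2.2286 · 2.0976) = -2.4 / 4.6748 = -0.5134
  r[X,Z] = 0.7 / (2.2286 · 1.3784) = 0.7 / 3.0719 = 0.2279
  r[Y,Y] = 1 (diagonal).
  r[Y,Z] = -1.4 / (2.0976 · 1.3784) = -1.4 / 2.8914 = -0.4842
  r[Z,Z] = 1 (diagonal).

R is symmetric with unit diagonal. Assembling:

R = [[1, -0.5134, 0.2279],
 [-0.5134, 1, -0.4842],
 [0.2279, -0.4842, 1]]


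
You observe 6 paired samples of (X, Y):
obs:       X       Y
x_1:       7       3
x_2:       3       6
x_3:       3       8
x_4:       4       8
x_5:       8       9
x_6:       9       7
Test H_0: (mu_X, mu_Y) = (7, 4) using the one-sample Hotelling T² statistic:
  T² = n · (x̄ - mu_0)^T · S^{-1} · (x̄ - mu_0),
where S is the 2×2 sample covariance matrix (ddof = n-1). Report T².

Step 1 — sample mean vector:
  mean(X) = (7 + 3 + 3 + 4 + 8 + 9) / 6 = 34/6 = 5.6667
  mean(Y) = (3 + 6 + 8 + 8 + 9 + 7) / 6 = 41/6 = 6.8333
  x̄ = (5.6667, 6.8333),  deviation x̄ - mu_0 = (5.6667, 6.8333) - (7, 4) = (-1.3333, 2.8333).

Step 2 — sample covariance matrix, S[i,j] = (1/(n-1)) · Σ_k (x_{k,i} - mean_i) · (x_{k,j} - mean_j), divisor n-1 = 5:
  S[X,X] = ((1.3333)·(1.3333) + (-2.6667)·(-2.6667) + (-2.6667)·(-2.6667) + (-1.6667)·(-1.6667) + (2.3333)·(2.3333) + (3.3333)·(3.3333)) / 5 = 35.3333/5 = 7.0667
  S[X,Y] = ((1.3333)·(-3.8333) + (-2.6667)·(-0.8333) + (-2.6667)·(1.1667) + (-1.6667)·(1.1667) + (2.3333)·(2.1667) + (3.3333)·(0.1667)) / 5 = -2.3333/5 = -0.4667
  S[Y,Y] = ((-3.8333)·(-3.8333) + (-0.8333)·(-0.8333) + (1.1667)·(1.1667) + (1.1667)·(1.1667) + (2.1667)·(2.1667) + (0.1667)·(0.1667)) / 5 = 22.8333/5 = 4.5667
  S = [[7.0667, -0.4667],
 [-0.4667, 4.5667]].

Step 3 — invert S. det(S) = 7.0667·4.5667 - (-0.4667)² = 32.0533.
  S^{-1} = (1/det) · [[d, -b], [-b, a]] = [[0.1425, 0.0146],
 [0.0146, 0.2205]].

Step 4 — quadratic form (x̄ - mu_0)^T · S^{-1} · (x̄ - mu_0):
  S^{-1} · (x̄ - mu_0) = (-0.1487, 0.6052),
  (x̄ - mu_0)^T · [...] = (-1.3333)·(-0.1487) + (2.8333)·(0.6052) = 1.9131.

Step 5 — scale by n: T² = 6 · 1.9131 = 11.4788.

T² ≈ 11.4788


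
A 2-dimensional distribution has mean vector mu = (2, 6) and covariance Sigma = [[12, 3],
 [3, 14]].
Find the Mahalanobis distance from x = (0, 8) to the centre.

Step 1 — centre the observation: (x - mu) = (-2, 2).

Step 2 — invert Sigma. det(Sigma) = 12·14 - (3)² = 159.
  Sigma^{-1} = (1/det) · [[d, -b], [-b, a]] = [[0.0881, -0.0189],
 [-0.0189, 0.0755]].

Step 3 — form the quadratic (x - mu)^T · Sigma^{-1} · (x - mu):
  Sigma^{-1} · (x - mu) = (-0.2138, 0.1887).
  (x - mu)^T · [Sigma^{-1} · (x - mu)] = (-2)·(-0.2138) + (2)·(0.1887) = 0.805.

Step 4 — take square root: d = √(0.805) ≈ 0.8972.

d(x, mu) = √(0.805) ≈ 0.8972


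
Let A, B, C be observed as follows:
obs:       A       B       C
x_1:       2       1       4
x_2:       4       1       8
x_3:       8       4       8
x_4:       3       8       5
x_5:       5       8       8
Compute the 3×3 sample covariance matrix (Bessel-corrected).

Step 1 — column means:
  mean(A) = (2 + 4 + 8 + 3 + 5) / 5 = 22/5 = 4.4
  mean(B) = (1 + 1 + 4 + 8 + 8) / 5 = 22/5 = 4.4
  mean(C) = (4 + 8 + 8 + 5 + 8) / 5 = 33/5 = 6.6

Step 2 — sample covariance S[i,j] = (1/(n-1)) · Σ_k (x_{k,i} - mean_i) · (x_{k,j} - mean_j), with n-1 = 4.
  S[A,A] = ((-2.4)·(-2.4) + (-0.4)·(-0.4) + (3.6)·(3.6) + (-1.4)·(-1.4) + (0.6)·(0.6)) / 4 = 21.2/4 = 5.3
  S[A,B] = ((-2.4)·(-3.4) + (-0.4)·(-3.4) + (3.6)·(-0.4) + (-1.4)·(3.6) + (0.6)·(3.6)) / 4 = 5.2/4 = 1.3
  S[A,C] = ((-2.4)·(-2.6) + (-0.4)·(1.4) + (3.6)·(1.4) + (-1.4)·(-1.6) + (0.6)·(1.4)) / 4 = 13.8/4 = 3.45
  S[B,B] = ((-3.4)·(-3.4) + (-3.4)·(-3.4) + (-0.4)·(-0.4) + (3.6)·(3.6) + (3.6)·(3.6)) / 4 = 49.2/4 = 12.3
  S[B,C] = ((-3.4)·(-2.6) + (-3.4)·(1.4) + (-0.4)·(1.4) + (3.6)·(-1.6) + (3.6)·(1.4)) / 4 = 2.8/4 = 0.7
  S[C,C] = ((-2.6)·(-2.6) + (1.4)·(1.4) + (1.4)·(1.4) + (-1.6)·(-1.6) + (1.4)·(1.4)) / 4 = 15.2/4 = 3.8

S is symmetric (S[j,i] = S[i,j]). Assembling:

S = [[5.3, 1.3, 3.45],
 [1.3, 12.3, 0.7],
 [3.45, 0.7, 3.8]]


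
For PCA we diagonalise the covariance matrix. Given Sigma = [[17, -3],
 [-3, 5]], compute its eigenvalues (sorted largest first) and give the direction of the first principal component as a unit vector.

Step 1 — characteristic polynomial of 2×2 Sigma:
  det(Sigma - λI) = λ² - trace · λ + det = 0.
  trace = 17 + 5 = 22, det = 17·5 - (-3)² = 76.
Step 2 — discriminant:
  Δ = trace² - 4·det = 484 - 304 = 180.
Step 3 — eigenvalues:
  λ = (trace ± √Δ)/2 = (22 ± 13.4164)/2,
  λ_1 = 17.7082,  λ_2 = 4.2918.

Step 4 — unit eigenvector for λ_1: solve (Sigma - λ_1 I)v = 0. First row:
  (17 - 17.7082)·v_x + (-3)·v_y = 0, i.e. (-0.7082)·v_x + (-3)·v_y = 0,
  so v ∝ (b, λ_1 - a) = (-3, 0.7082); multiply by -1 so the first entry is positive: u = (3, -0.7082).
  ||u|| = √((3)² + (-0.7082)²) = √(9.5016) ≈ 3.0825,
  v_1 = u/||u|| ≈ (0.9732, -0.2298) (||v_1|| = 1).

λ_1 = 17.7082,  λ_2 = 4.2918;  v_1 ≈ (0.9732, -0.2298)


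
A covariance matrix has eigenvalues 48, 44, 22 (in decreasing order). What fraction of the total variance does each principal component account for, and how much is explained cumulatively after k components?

Step 1 — total variance = trace(Sigma) = Σ λ_i = 48 + 44 + 22 = 114.

Step 2 — fraction explained by component i = λ_i / Σ λ:
  PC1: 48/114 = 0.4211
  PC2: 44/114 = 0.386
  PC3: 22/114 = 0.193

Step 3 — cumulative fraction after k components = (λ_1 + ... + λ_k) / Σ λ:
  k = 1: 48/114 = 0.4211
  k = 2: (48 + 44)/114 = 92/114 = 0.807
  k = 3: (48 + 44 + 22)/114 = 114/114 = 1

Summary (fraction, with percent):

explained: PC1 0.4211 (42.11%), PC2 0.386 (38.6%), PC3 0.193 (19.3%);  cumulative: 0.4211, 0.807, 1


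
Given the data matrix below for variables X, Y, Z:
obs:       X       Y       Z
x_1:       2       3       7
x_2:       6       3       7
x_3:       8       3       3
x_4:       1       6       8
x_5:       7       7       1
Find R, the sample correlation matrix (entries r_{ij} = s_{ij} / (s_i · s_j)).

Step 1 — column means:
  mean(X) = (2 + 6 + 8 + 1 + 7) / 5 = 24/5 = 4.8
  mean(Y) = (3 + 3 + 3 + 6 + 7) / 5 = 22/5 = 4.4
  mean(Z) = (7 + 7 + 3 + 8 + 1) / 5 = 26/5 = 5.2

Step 2 — sample variances and covariances s[i,j] = (1/(n-1)) · Σ_k (x_{k,i} - mean_i) · (x_{k,j} - mean_j), with n-1 = 4:
  s[X,X] = ((-2.8)·(-2.8) + (1.2)·(1.2) + (3.2)·(3.2) + (-3.8)·(-3.8) + (2.2)·(2.2)) / 4 = 38.8/4 = 9.7
  s[X,Y] = ((-2.8)·(-1.4) + (1.2)·(-1.4) + (3.2)·(-1.4) + (-3.8)·(1.6) + (2.2)·(2.6)) / 4 = -2.6/4 = -0.65
  s[X,Z] = ((-2.8)·(1.8) + (1.2)·(1.8) + (3.2)·(-2.2) + (-3.8)·(2.8) + (2.2)·(-4.2)) / 4 = -29.8/4 = -7.45
  s[Y,Y] = ((-1.4)·(-1.4) + (-1.4)·(-1.4) + (-1.4)·(-1.4) + (1.6)·(1.6) + (2.6)·(2.6)) / 4 = 15.2/4 = 3.8
  s[Y,Z] = ((-1.4)·(1.8) + (-1.4)·(1.8) + (-1.4)·(-2.2) + (1.6)·(2.8) + (2.6)·(-4.2)) / 4 = -8.4/4 = -2.1
  s[Z,Z] = ((1.8)·(1.8) + (1.8)·(1.8) + (-2.2)·(-2.2) + (2.8)·(2.8) + (-4.2)·(-4.2)) / 4 = 36.8/4 = 9.2
  Sample standard deviations s_i = √(s[i,i]):
  s(X) = √(9.7) = 3.1145
  s(Y) = √(3.8) = 1.9494
  s(Z) = √(9.2) = 3.0332

Step 3 — r_{ij} = s_{ij} / (s_i · s_j):
  r[X,X] = 1 (diagonal).
  r[X,Y] = -0.65 / (3.1145 · 1.9494) = -0.65 / 6.0712 = -0.1071
  r[X,Z] = -7.45 / (3.1145 · 3.0332) = -7.45 / 9.4467 = -0.7886
  r[Y,Y] = 1 (diagonal).
  r[Y,Z] = -2.1 / (1.9494 · 3.0332) = -2.1 / 5.9127 = -0.3552
  r[Z,Z] = 1 (diagonal).

R is symmetric with unit diagonal. Assembling:

R = [[1, -0.1071, -0.7886],
 [-0.1071, 1, -0.3552],
 [-0.7886, -0.3552, 1]]


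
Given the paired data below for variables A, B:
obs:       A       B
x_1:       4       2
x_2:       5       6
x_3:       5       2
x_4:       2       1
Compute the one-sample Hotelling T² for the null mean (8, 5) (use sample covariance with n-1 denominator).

Step 1 — sample mean vector:
  mean(A) = (4 + 5 + 5 + 2) / 4 = 16/4 = 4
  mean(B) = (2 + 6 + 2 + 1) / 4 = 11/4 = 2.75
  x̄ = (4, 2.75),  deviation x̄ - mu_0 = (4, 2.75) - (8, 5) = (-4, -2.25).

Step 2 — sample covariance matrix, S[i,j] = (1/(n-1)) · Σ_k (x_{k,i} - mean_i) · (x_{k,j} - mean_j), divisor n-1 = 3:
  S[A,A] = ((0)·(0) + (1)·(1) + (1)·(1) + (-2)·(-2)) / 3 = 6/3 = 2
  S[A,B] = ((0)·(-0.75) + (1)·(3.25) + (1)·(-0.75) + (-2)·(-1.75)) / 3 = 6/3 = 2
  S[B,B] = ((-0.75)·(-0.75) + (3.25)·(3.25) + (-0.75)·(-0.75) + (-1.75)·(-1.75)) / 3 = 14.75/3 = 4.9167
  S = [[2, 2],
 [2, 4.9167]].

Step 3 — invert S. det(S) = 2·4.9167 - (2)² = 5.8333.
  S^{-1} = (1/det) · [[d, -b], [-b, a]] = [[0.8429, -0.3429],
 [-0.3429, 0.3429]].

Step 4 — quadratic form (x̄ - mu_0)^T · S^{-1} · (x̄ - mu_0):
  S^{-1} · (x̄ - mu_0) = (-2.6, 0.6),
  (x̄ - mu_0)^T · [...] = (-4)·(-2.6) + (-2.25)·(0.6) = 9.05.

Step 5 — scale by n: T² = 4 · 9.05 = 36.2.

T² ≈ 36.2


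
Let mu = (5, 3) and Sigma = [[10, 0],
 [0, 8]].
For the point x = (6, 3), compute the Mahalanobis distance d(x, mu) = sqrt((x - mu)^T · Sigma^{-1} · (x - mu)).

Step 1 — centre the observation: (x - mu) = (1, 0).

Step 2 — invert Sigma. det(Sigma) = 10·8 - (0)² = 80.
  Sigma^{-1} = (1/det) · [[d, -b], [-b, a]] = [[0.1, 0],
 [0, 0.125]].

Step 3 — form the quadratic (x - mu)^T · Sigma^{-1} · (x - mu):
  Sigma^{-1} · (x - mu) = (0.1, 0).
  (x - mu)^T · [Sigma^{-1} · (x - mu)] = (1)·(0.1) + (0)·(0) = 0.1.

Step 4 — take square root: d = √(0.1) ≈ 0.3162.

d(x, mu) = √(0.1) ≈ 0.3162


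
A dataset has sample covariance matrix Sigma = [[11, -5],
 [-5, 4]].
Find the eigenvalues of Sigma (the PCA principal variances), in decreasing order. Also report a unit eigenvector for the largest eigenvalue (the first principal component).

Step 1 — characteristic polynomial of 2×2 Sigma:
  det(Sigma - λI) = λ² - trace · λ + det = 0.
  trace = 11 + 4 = 15, det = 11·4 - (-5)² = 19.
Step 2 — discriminant:
  Δ = trace² - 4·det = 225 - 76 = 149.
Step 3 — eigenvalues:
  λ = (trace ± √Δ)/2 = (15 ± 12.2066)/2,
  λ_1 = 13.6033,  λ_2 = 1.3967.

Step 4 — unit eigenvector for λ_1: solve (Sigma - λ_1 I)v = 0. First row:
  (11 - 13.6033)·v_x + (-5)·v_y = 0, i.e. (-2.6033)·v_x + (-5)·v_y = 0,
  so v ∝ (b, λ_1 - a) = (-5, 2.6033); multiply by -1 so the first entry is positive: u = (5, -2.6033).
  ||u|| = √((5)² + (-2.6033)²) = √(31.7771) ≈ 5.6371,
  v_1 = u/||u|| ≈ (0.887, -0.4618) (||v_1|| = 1).

λ_1 = 13.6033,  λ_2 = 1.3967;  v_1 ≈ (0.887, -0.4618)


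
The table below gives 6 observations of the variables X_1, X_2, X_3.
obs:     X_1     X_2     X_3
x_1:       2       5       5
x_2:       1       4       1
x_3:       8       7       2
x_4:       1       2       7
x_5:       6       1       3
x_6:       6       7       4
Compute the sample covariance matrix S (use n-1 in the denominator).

Step 1 — column means:
  mean(X_1) = (2 + 1 + 8 + 1 + 6 + 6) / 6 = 24/6 = 4
  mean(X_2) = (5 + 4 + 7 + 2 + 1 + 7) / 6 = 26/6 = 4.3333
  mean(X_3) = (5 + 1 + 2 + 7 + 3 + 4) / 6 = 22/6 = 3.6667

Step 2 — sample covariance S[i,j] = (1/(n-1)) · Σ_k (x_{k,i} - mean_i) · (x_{k,j} - mean_j), with n-1 = 5.
  S[X_1,X_1] = ((-2)·(-2) + (-3)·(-3) + (4)·(4) + (-3)·(-3) + (2)·(2) + (2)·(2)) / 5 = 46/5 = 9.2
  S[X_1,X_2] = ((-2)·(0.6667) + (-3)·(-0.3333) + (4)·(2.6667) + (-3)·(-2.3333) + (2)·(-3.3333) + (2)·(2.6667)) / 5 = 16/5 = 3.2
  S[X_1,X_3] = ((-2)·(1.3333) + (-3)·(-2.6667) + (4)·(-1.6667) + (-3)·(3.3333) + (2)·(-0.6667) + (2)·(0.3333)) / 5 = -12/5 = -2.4
  S[X_2,X_2] = ((0.6667)·(0.6667) + (-0.3333)·(-0.3333) + (2.6667)·(2.6667) + (-2.3333)·(-2.3333) + (-3.3333)·(-3.3333) + (2.6667)·(2.6667)) / 5 = 31.3333/5 = 6.2667
  S[X_2,X_3] = ((0.6667)·(1.3333) + (-0.3333)·(-2.6667) + (2.6667)·(-1.6667) + (-2.3333)·(3.3333) + (-3.3333)·(-0.6667) + (2.6667)·(0.3333)) / 5 = -7.3333/5 = -1.4667
  S[X_3,X_3] = ((1.3333)·(1.3333) + (-2.6667)·(-2.6667) + (-1.6667)·(-1.6667) + (3.3333)·(3.3333) + (-0.6667)·(-0.6667) + (0.3333)·(0.3333)) / 5 = 23.3333/5 = 4.6667

S is symmetric (S[j,i] = S[i,j]). Assembling:

S = [[9.2, 3.2, -2.4],
 [3.2, 6.2667, -1.4667],
 [-2.4, -1.4667, 4.6667]]


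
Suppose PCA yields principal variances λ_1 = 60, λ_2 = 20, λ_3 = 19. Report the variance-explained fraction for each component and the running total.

Step 1 — total variance = trace(Sigma) = Σ λ_i = 60 + 20 + 19 = 99.

Step 2 — fraction explained by component i = λ_i / Σ λ:
  PC1: 60/99 = 0.6061
  PC2: 20/99 = 0.202
  PC3: 19/99 = 0.1919

Step 3 — cumulative fraction after k components = (λ_1 + ... + λ_k) / Σ λ:
  k = 1: 60/99 = 0.6061
  k = 2: (60 + 20)/99 = 80/99 = 0.8081
  k = 3: (60 + 20 + 19)/99 = 99/99 = 1

Summary (fraction, with percent):

explained: PC1 0.6061 (60.61%), PC2 0.202 (20.2%), PC3 0.1919 (19.19%);  cumulative: 0.6061, 0.8081, 1


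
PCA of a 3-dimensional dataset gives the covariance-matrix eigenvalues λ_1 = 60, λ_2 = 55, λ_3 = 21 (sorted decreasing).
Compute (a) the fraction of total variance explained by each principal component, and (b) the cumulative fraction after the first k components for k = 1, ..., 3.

Step 1 — total variance = trace(Sigma) = Σ λ_i = 60 + 55 + 21 = 136.

Step 2 — fraction explained by component i = λ_i / Σ λ:
  PC1: 60/136 = 0.4412
  PC2: 55/136 = 0.4044
  PC3: 21/136 = 0.1544

Step 3 — cumulative fraction after k components = (λ_1 + ... + λ_k) / Σ λ:
  k = 1: 60/136 = 0.4412
  k = 2: (60 + 55)/136 = 115/136 = 0.8456
  k = 3: (60 + 55 + 21)/136 = 136/136 = 1

Summary (fraction, with percent):

explained: PC1 0.4412 (44.12%), PC2 0.4044 (40.44%), PC3 0.1544 (15.44%);  cumulative: 0.4412, 0.8456, 1


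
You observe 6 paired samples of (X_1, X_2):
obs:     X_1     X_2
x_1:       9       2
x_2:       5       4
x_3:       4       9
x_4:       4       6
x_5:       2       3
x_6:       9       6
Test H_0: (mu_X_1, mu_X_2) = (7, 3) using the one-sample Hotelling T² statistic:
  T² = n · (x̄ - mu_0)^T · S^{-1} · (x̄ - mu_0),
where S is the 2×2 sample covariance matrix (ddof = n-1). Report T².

Step 1 — sample mean vector:
  mean(X_1) = (9 + 5 + 4 + 4 + 2 + 9) / 6 = 33/6 = 5.5
  mean(X_2) = (2 + 4 + 9 + 6 + 3 + 6) / 6 = 30/6 = 5
  x̄ = (5.5, 5),  deviation x̄ - mu_0 = (5.5, 5) - (7, 3) = (-1.5, 2).

Step 2 — sample covariance matrix, S[i,j] = (1/(n-1)) · Σ_k (x_{k,i} - mean_i) · (x_{k,j} - mean_j), divisor n-1 = 5:
  S[X_1,X_1] = ((3.5)·(3.5) + (-0.5)·(-0.5) + (-1.5)·(-1.5) + (-1.5)·(-1.5) + (-3.5)·(-3.5) + (3.5)·(3.5)) / 5 = 41.5/5 = 8.3
  S[X_1,X_2] = ((3.5)·(-3) + (-0.5)·(-1) + (-1.5)·(4) + (-1.5)·(1) + (-3.5)·(-2) + (3.5)·(1)) / 5 = -7/5 = -1.4
  S[X_2,X_2] = ((-3)·(-3) + (-1)·(-1) + (4)·(4) + (1)·(1) + (-2)·(-2) + (1)·(1)) / 5 = 32/5 = 6.4
  S = [[8.3, -1.4],
 [-1.4, 6.4]].

Step 3 — invert S. det(S) = 8.3·6.4 - (-1.4)² = 51.16.
  S^{-1} = (1/det) · [[d, -b], [-b, a]] = [[0.1251, 0.0274],
 [0.0274, 0.1622]].

Step 4 — quadratic form (x̄ - mu_0)^T · S^{-1} · (x̄ - mu_0):
  S^{-1} · (x̄ - mu_0) = (-0.1329, 0.2834),
  (x̄ - mu_0)^T · [...] = (-1.5)·(-0.1329) + (2)·(0.2834) = 0.7662.

Step 5 — scale by n: T² = 6 · 0.7662 = 4.5973.

T² ≈ 4.5973


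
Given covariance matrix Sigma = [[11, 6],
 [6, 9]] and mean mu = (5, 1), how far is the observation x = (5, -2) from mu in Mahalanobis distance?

Step 1 — centre the observation: (x - mu) = (0, -3).

Step 2 — invert Sigma. det(Sigma) = 11·9 - (6)² = 63.
  Sigma^{-1} = (1/det) · [[d, -b], [-b, a]] = [[0.1429, -0.0952],
 [-0.0952, 0.1746]].

Step 3 — form the quadratic (x - mu)^T · Sigma^{-1} · (x - mu):
  Sigma^{-1} · (x - mu) = (0.2857, -0.5238).
  (x - mu)^T · [Sigma^{-1} · (x - mu)] = (0)·(0.2857) + (-3)·(-0.5238) = 1.5714.

Step 4 — take square root: d = √(1.5714) ≈ 1.2536.

d(x, mu) = √(1.5714) ≈ 1.2536


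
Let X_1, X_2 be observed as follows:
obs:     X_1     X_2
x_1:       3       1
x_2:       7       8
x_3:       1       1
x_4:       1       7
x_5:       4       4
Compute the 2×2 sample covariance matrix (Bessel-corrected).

Step 1 — column means:
  mean(X_1) = (3 + 7 + 1 + 1 + 4) / 5 = 16/5 = 3.2
  mean(X_2) = (1 + 8 + 1 + 7 + 4) / 5 = 21/5 = 4.2

Step 2 — sample covariance S[i,j] = (1/(n-1)) · Σ_k (x_{k,i} - mean_i) · (x_{k,j} - mean_j), with n-1 = 4.
  S[X_1,X_1] = ((-0.2)·(-0.2) + (3.8)·(3.8) + (-2.2)·(-2.2) + (-2.2)·(-2.2) + (0.8)·(0.8)) / 4 = 24.8/4 = 6.2
  S[X_1,X_2] = ((-0.2)·(-3.2) + (3.8)·(3.8) + (-2.2)·(-3.2) + (-2.2)·(2.8) + (0.8)·(-0.2)) / 4 = 15.8/4 = 3.95
  S[X_2,X_2] = ((-3.2)·(-3.2) + (3.8)·(3.8) + (-3.2)·(-3.2) + (2.8)·(2.8) + (-0.2)·(-0.2)) / 4 = 42.8/4 = 10.7

S is symmetric (S[j,i] = S[i,j]). Assembling:

S = [[6.2, 3.95],
 [3.95, 10.7]]


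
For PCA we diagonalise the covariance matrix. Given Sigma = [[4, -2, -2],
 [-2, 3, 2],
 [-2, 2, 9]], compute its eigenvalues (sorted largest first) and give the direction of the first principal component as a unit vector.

Step 1 — characteristic polynomial p(λ) = det(λI - Sigma) = λ³ - tr·λ² + c_1·λ - det, where tr = trace, c_1 = sum of the principal 2×2 minors, det = det(Sigma):
  tr = 4 + 3 + 9 = 16,
  c_1 = (4·3 - (-2)²) + (4·9 - (-2)²) + (3·9 - (2)²) = 8 + 32 + 23 = 63,
  det = 4·(3·9 - (2)²) - (-2)·((-2)·9 - (2)·(-2)) + (-2)·((-2)·(2) - 3·(-2)) = 4·(23) - (-2)·(-14) + (-2)·(2) = 60.
  So p(λ) = λ³ - 16λ² + 63λ - 60.
Step 2 — look for an integer root (rational root theorem: any rational root is an integer divisor of 60). Testing λ = 4:
  p(4) = 64 - 256 + 252 - 60 = 0  ✓
  Dividing out (λ - 4): p(λ) = (λ - 4)(λ² - 12λ + 15).
Step 3 — remaining eigenvalues from the quadratic λ² - 12λ + 15 = 0:
  Δ = 12² - 4·15 = 144 - 60 = 84,  λ = (12 ± √84)/2 = (12 ± 9.1652)/2 ≈ 10.5826 or 1.4174.
  Sorted: λ_1 = 10.5826,  λ_2 = 4,  λ_3 = 1.4174  (check: sum = 16 = tr ✓).

Step 4 — unit eigenvector for λ_1 ≈ 10.5826: v spans the null space of (Sigma - λ_1 I), whose rows are
  r_1 = (-6.5826, -2, -2),  r_2 = (-2, -7.5826, 2),  r_3 = (-2, 2, -1.5826).
  v is orthogonal to every row, so take v ∝ r_1 × r_2 = ((-2)·(2) - (-2)·(-7.5826), (-2)·(-2) - (-6.5826)·(2), (-6.5826)·(-7.5826) - (-2)·(-2)) ≈ (-19.1652, 17.1652, 45.9129).
  Rescale (multiply by -1 so the first nonzero entry is positive): u = (19.1652, -17.1652, -45.9129).
  ||u|| = √((19.1652)² + (-17.1652)² + (-45.9129)²) = √(2769.9379) ≈ 52.6302,  v_1 = u/||u|| ≈ (0.3641, -0.3261, -0.8724) (||v_1|| = 1).

λ_1 = 10.5826,  λ_2 = 4,  λ_3 = 1.4174;  v_1 ≈ (0.3641, -0.3261, -0.8724)


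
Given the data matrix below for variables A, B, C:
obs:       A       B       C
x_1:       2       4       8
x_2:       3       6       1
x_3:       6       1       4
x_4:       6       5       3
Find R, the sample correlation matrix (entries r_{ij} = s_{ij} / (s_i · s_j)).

Step 1 — column means:
  mean(A) = (2 + 3 + 6 + 6) / 4 = 17/4 = 4.25
  mean(B) = (4 + 6 + 1 + 5) / 4 = 16/4 = 4
  mean(C) = (8 + 1 + 4 + 3) / 4 = 16/4 = 4

Step 2 — sample variances and covariances s[i,j] = (1/(n-1)) · Σ_k (x_{k,i} - mean_i) · (x_{k,j} - mean_j), with n-1 = 3:
  s[A,A] = ((-2.25)·(-2.25) + (-1.25)·(-1.25) + (1.75)·(1.75) + (1.75)·(1.75)) / 3 = 12.75/3 = 4.25
  s[A,B] = ((-2.25)·(0) + (-1.25)·(2) + (1.75)·(-3) + (1.75)·(1)) / 3 = -6/3 = -2
  s[A,C] = ((-2.25)·(4) + (-1.25)·(-3) + (1.75)·(0) + (1.75)·(-1)) / 3 = -7/3 = -2.3333
  s[B,B] = ((0)·(0) + (2)·(2) + (-3)·(-3) + (1)·(1)) / 3 = 14/3 = 4.6667
  s[B,C] = ((0)·(4) + (2)·(-3) + (-3)·(0) + (1)·(-1)) / 3 = -7/3 = -2.3333
  s[C,C] = ((4)·(4) + (-3)·(-3) + (0)·(0) + (-1)·(-1)) / 3 = 26/3 = 8.6667
  Sample standard deviations s_i = √(s[i,i]):
  s(A) = √(4.25) = 2.0616
  s(B) = √(4.6667) = 2.1602
  s(C) = √(8.6667) = 2.9439

Step 3 — r_{ij} = s_{ij} / (s_i · s_j):
  r[A,A] = 1 (diagonal).
  r[A,B] = -2 / (2.0616 · 2.1602) = -2 / 4.4535 = -0.4491
  r[A,C] = -2.3333 / (2.0616 · 2.9439) = -2.3333 / 6.069 = -0.3845
  r[B,B] = 1 (diagonal).
  r[B,C] = -2.3333 / (2.1602 · 2.9439) = -2.3333 / 6.3596 = -0.3669
  r[C,C] = 1 (diagonal).

R is symmetric with unit diagonal. Assembling:

R = [[1, -0.4491, -0.3845],
 [-0.4491, 1, -0.3669],
 [-0.3845, -0.3669, 1]]


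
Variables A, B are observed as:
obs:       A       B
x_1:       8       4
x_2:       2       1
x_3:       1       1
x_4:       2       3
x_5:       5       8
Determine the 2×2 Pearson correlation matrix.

Step 1 — column means:
  mean(A) = (8 + 2 + 1 + 2 + 5) / 5 = 18/5 = 3.6
  mean(B) = (4 + 1 + 1 + 3 + 8) / 5 = 17/5 = 3.4

Step 2 — sample variances and covariances s[i,j] = (1/(n-1)) · Σ_k (x_{k,i} - mean_i) · (x_{k,j} - mean_j), with n-1 = 4:
  s[A,A] = ((4.4)·(4.4) + (-1.6)·(-1.6) + (-2.6)·(-2.6) + (-1.6)·(-1.6) + (1.4)·(1.4)) / 4 = 33.2/4 = 8.3
  s[A,B] = ((4.4)·(0.6) + (-1.6)·(-2.4) + (-2.6)·(-2.4) + (-1.6)·(-0.4) + (1.4)·(4.6)) / 4 = 19.8/4 = 4.95
  s[B,B] = ((0.6)·(0.6) + (-2.4)·(-2.4) + (-2.4)·(-2.4) + (-0.4)·(-0.4) + (4.6)·(4.6)) / 4 = 33.2/4 = 8.3
  Sample standard deviations s_i = √(s[i,i]):
  s(A) = √(8.3) = 2.881
  s(B) = √(8.3) = 2.881

Step 3 — r_{ij} = s_{ij} / (s_i · s_j):
  r[A,A] = 1 (diagonal).
  r[A,B] = 4.95 / (2.881 · 2.881) = 4.95 / 8.3 = 0.5964
  r[B,B] = 1 (diagonal).

R is symmetric with unit diagonal. Assembling:

R = [[1, 0.5964],
 [0.5964, 1]]


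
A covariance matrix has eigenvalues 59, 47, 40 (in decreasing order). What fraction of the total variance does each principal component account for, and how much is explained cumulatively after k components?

Step 1 — total variance = trace(Sigma) = Σ λ_i = 59 + 47 + 40 = 146.

Step 2 — fraction explained by component i = λ_i / Σ λ:
  PC1: 59/146 = 0.4041
  PC2: 47/146 = 0.3219
  PC3: 40/146 = 0.274

Step 3 — cumulative fraction after k components = (λ_1 + ... + λ_k) / Σ λ:
  k = 1: 59/146 = 0.4041
  k = 2: (59 + 47)/146 = 106/146 = 0.726
  k = 3: (59 + 47 + 40)/146 = 146/146 = 1

Summary (fraction, with percent):

explained: PC1 0.4041 (40.41%), PC2 0.3219 (32.19%), PC3 0.274 (27.4%);  cumulative: 0.4041, 0.726, 1


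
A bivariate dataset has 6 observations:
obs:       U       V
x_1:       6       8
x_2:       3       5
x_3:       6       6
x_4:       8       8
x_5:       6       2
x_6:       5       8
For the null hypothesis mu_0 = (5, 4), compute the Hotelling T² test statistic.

Step 1 — sample mean vector:
  mean(U) = (6 + 3 + 6 + 8 + 6 + 5) / 6 = 34/6 = 5.6667
  mean(V) = (8 + 5 + 6 + 8 + 2 + 8) / 6 = 37/6 = 6.1667
  x̄ = (5.6667, 6.1667),  deviation x̄ - mu_0 = (5.6667, 6.1667) - (5, 4) = (0.6667, 2.1667).

Step 2 — sample covariance matrix, S[i,j] = (1/(n-1)) · Σ_k (x_{k,i} - mean_i) · (x_{k,j} - mean_j), divisor n-1 = 5:
  S[U,U] = ((0.3333)·(0.3333) + (-2.6667)·(-2.6667) + (0.3333)·(0.3333) + (2.3333)·(2.3333) + (0.3333)·(0.3333) + (-0.6667)·(-0.6667)) / 5 = 13.3333/5 = 2.6667
  S[U,V] = ((0.3333)·(1.8333) + (-2.6667)·(-1.1667) + (0.3333)·(-0.1667) + (2.3333)·(1.8333) + (0.3333)·(-4.1667) + (-0.6667)·(1.8333)) / 5 = 5.3333/5 = 1.0667
  S[V,V] = ((1.8333)·(1.8333) + (-1.1667)·(-1.1667) + (-0.1667)·(-0.1667) + (1.8333)·(1.8333) + (-4.1667)·(-4.1667) + (1.8333)·(1.8333)) / 5 = 28.8333/5 = 5.7667
  S = [[2.6667, 1.0667],
 [1.0667, 5.7667]].

Step 3 — invert S. det(S) = 2.6667·5.7667 - (1.0667)² = 14.24.
  S^{-1} = (1/det) · [[d, -b], [-b, a]] = [[0.405, -0.0749],
 [-0.0749, 0.1873]].

Step 4 — quadratic form (x̄ - mu_0)^T · S^{-1} · (x̄ - mu_0):
  S^{-1} · (x̄ - mu_0) = (0.1077, 0.3558),
  (x̄ - mu_0)^T · [...] = (0.6667)·(0.1077) + (2.1667)·(0.3558) = 0.8427.

Step 5 — scale by n: T² = 6 · 0.8427 = 5.0562.

T² ≈ 5.0562


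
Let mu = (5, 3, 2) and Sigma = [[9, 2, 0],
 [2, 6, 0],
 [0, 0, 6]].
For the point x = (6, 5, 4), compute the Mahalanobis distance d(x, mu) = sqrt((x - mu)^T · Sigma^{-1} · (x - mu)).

Step 1 — centre the observation: (x - mu) = (1, 2, 2).

Step 2 — invert Sigma (cofactor / det for 3×3, or solve directly):
  Sigma^{-1} = [[0.12, -0.04, 0],
 [-0.04, 0.18, 0],
 [0, 0, 0.1667]].

Step 3 — form the quadratic (x - mu)^T · Sigma^{-1} · (x - mu):
  Sigma^{-1} · (x - mu) = (0.04, 0.32, 0.3333).
  (x - mu)^T · [Sigma^{-1} · (x - mu)] = (1)·(0.04) + (2)·(0.32) + (2)·(0.3333) = 1.3467.

Step 4 — take square root: d = √(1.3467) ≈ 1.1605.

d(x, mu) = √(1.3467) ≈ 1.1605


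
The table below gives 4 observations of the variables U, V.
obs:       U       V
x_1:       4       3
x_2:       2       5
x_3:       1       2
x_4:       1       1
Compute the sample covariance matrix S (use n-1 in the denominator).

Step 1 — column means:
  mean(U) = (4 + 2 + 1 + 1) / 4 = 8/4 = 2
  mean(V) = (3 + 5 + 2 + 1) / 4 = 11/4 = 2.75

Step 2 — sample covariance S[i,j] = (1/(n-1)) · Σ_k (x_{k,i} - mean_i) · (x_{k,j} - mean_j), with n-1 = 3.
  S[U,U] = ((2)·(2) + (0)·(0) + (-1)·(-1) + (-1)·(-1)) / 3 = 6/3 = 2
  S[U,V] = ((2)·(0.25) + (0)·(2.25) + (-1)·(-0.75) + (-1)·(-1.75)) / 3 = 3/3 = 1
  S[V,V] = ((0.25)·(0.25) + (2.25)·(2.25) + (-0.75)·(-0.75) + (-1.75)·(-1.75)) / 3 = 8.75/3 = 2.9167

S is symmetric (S[j,i] = S[i,j]). Assembling:

S = [[2, 1],
 [1, 2.9167]]


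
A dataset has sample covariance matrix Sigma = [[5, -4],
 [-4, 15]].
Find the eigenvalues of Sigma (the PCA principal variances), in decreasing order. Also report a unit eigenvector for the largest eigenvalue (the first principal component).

Step 1 — characteristic polynomial of 2×2 Sigma:
  det(Sigma - λI) = λ² - trace · λ + det = 0.
  trace = 5 + 15 = 20, det = 5·15 - (-4)² = 59.
Step 2 — discriminant:
  Δ = trace² - 4·det = 400 - 236 = 164.
Step 3 — eigenvalues:
  λ = (trace ± √Δ)/2 = (20 ± 12.8062)/2,
  λ_1 = 16.4031,  λ_2 = 3.5969.

Step 4 — unit eigenvector for λ_1: solve (Sigma - λ_1 I)v = 0. First row:
  (5 - 16.4031)·v_x + (-4)·v_y = 0, i.e. (-11.4031)·v_x + (-4)·v_y = 0,
  so v ∝ (b, λ_1 - a) = (-4, 11.4031); multiply by -1 so the first entry is positive: u = (4, -11.4031).
  ||u|| = √((4)² + (-11.4031)²) = √(146.0312) ≈ 12.0843,
  v_1 = u/||u|| ≈ (0.331, -0.9436) (||v_1|| = 1).

λ_1 = 16.4031,  λ_2 = 3.5969;  v_1 ≈ (0.331, -0.9436)


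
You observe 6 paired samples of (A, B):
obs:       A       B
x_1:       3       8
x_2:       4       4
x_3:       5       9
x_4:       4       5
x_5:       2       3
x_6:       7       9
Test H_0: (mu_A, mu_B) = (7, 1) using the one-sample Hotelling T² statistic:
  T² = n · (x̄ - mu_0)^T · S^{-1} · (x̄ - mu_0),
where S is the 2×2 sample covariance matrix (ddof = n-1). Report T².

Step 1 — sample mean vector:
  mean(A) = (3 + 4 + 5 + 4 + 2 + 7) / 6 = 25/6 = 4.1667
  mean(B) = (8 + 4 + 9 + 5 + 3 + 9) / 6 = 38/6 = 6.3333
  x̄ = (4.1667, 6.3333),  deviation x̄ - mu_0 = (4.1667, 6.3333) - (7, 1) = (-2.8333, 5.3333).

Step 2 — sample covariance matrix, S[i,j] = (1/(n-1)) · Σ_k (x_{k,i} - mean_i) · (x_{k,j} - mean_j), divisor n-1 = 5:
  S[A,A] = ((-1.1667)·(-1.1667) + (-0.1667)·(-0.1667) + (0.8333)·(0.8333) + (-0.1667)·(-0.1667) + (-2.1667)·(-2.1667) + (2.8333)·(2.8333)) / 5 = 14.8333/5 = 2.9667
  S[A,B] = ((-1.1667)·(1.6667) + (-0.1667)·(-2.3333) + (0.8333)·(2.6667) + (-0.1667)·(-1.3333) + (-2.1667)·(-3.3333) + (2.8333)·(2.6667)) / 5 = 15.6667/5 = 3.1333
  S[B,B] = ((1.6667)·(1.6667) + (-2.3333)·(-2.3333) + (2.6667)·(2.6667) + (-1.3333)·(-1.3333) + (-3.3333)·(-3.3333) + (2.6667)·(2.6667)) / 5 = 35.3333/5 = 7.0667
  S = [[2.9667, 3.1333],
 [3.1333, 7.0667]].

Step 3 — invert S. det(S) = 2.9667·7.0667 - (3.1333)² = 11.1467.
  S^{-1} = (1/det) · [[d, -b], [-b, a]] = [[0.634, -0.2811],
 [-0.2811, 0.2661]].

Step 4 — quadratic form (x̄ - mu_0)^T · S^{-1} · (x̄ - mu_0):
  S^{-1} · (x̄ - mu_0) = (-3.2955, 2.2159),
  (x̄ - mu_0)^T · [...] = (-2.8333)·(-3.2955) + (5.3333)·(2.2159) = 21.1553.

Step 5 — scale by n: T² = 6 · 21.1553 = 126.9318.

T² ≈ 126.9318


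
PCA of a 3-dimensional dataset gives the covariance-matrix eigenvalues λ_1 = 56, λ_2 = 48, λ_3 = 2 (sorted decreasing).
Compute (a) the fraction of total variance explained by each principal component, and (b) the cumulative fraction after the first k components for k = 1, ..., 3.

Step 1 — total variance = trace(Sigma) = Σ λ_i = 56 + 48 + 2 = 106.

Step 2 — fraction explained by component i = λ_i / Σ λ:
  PC1: 56/106 = 0.5283
  PC2: 48/106 = 0.4528
  PC3: 2/106 = 0.0189

Step 3 — cumulative fraction after k components = (λ_1 + ... + λ_k) / Σ λ:
  k = 1: 56/106 = 0.5283
  k = 2: (56 + 48)/106 = 104/106 = 0.9811
  k = 3: (56 + 48 + 2)/106 = 106/106 = 1

Summary (fraction, with percent):

explained: PC1 0.5283 (52.83%), PC2 0.4528 (45.28%), PC3 0.0189 (1.89%);  cumulative: 0.5283, 0.9811, 1


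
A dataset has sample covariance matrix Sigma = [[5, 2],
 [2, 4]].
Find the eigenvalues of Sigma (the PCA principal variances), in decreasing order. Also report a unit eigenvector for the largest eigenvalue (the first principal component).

Step 1 — characteristic polynomial of 2×2 Sigma:
  det(Sigma - λI) = λ² - trace · λ + det = 0.
  trace = 5 + 4 = 9, det = 5·4 - (2)² = 16.
Step 2 — discriminant:
  Δ = trace² - 4·det = 81 - 64 = 17.
Step 3 — eigenvalues:
  λ = (trace ± √Δ)/2 = (9 ± 4.1231)/2,
  λ_1 = 6.5616,  λ_2 = 2.4384.

Step 4 — unit eigenvector for λ_1: solve (Sigma - λ_1 I)v = 0. First row:
  (5 - 6.5616)·v_x + (2)·v_y = 0, i.e. (-1.5616)·v_x + (2)·v_y = 0,
  so v ∝ (b, λ_1 - a) = (2, 1.5616) = u.
  ||u|| = √((2)² + (1.5616)²) = √(6.4384) ≈ 2.5374,
  v_1 = u/||u|| ≈ (0.7882, 0.6154) (||v_1|| = 1).

λ_1 = 6.5616,  λ_2 = 2.4384;  v_1 ≈ (0.7882, 0.6154)


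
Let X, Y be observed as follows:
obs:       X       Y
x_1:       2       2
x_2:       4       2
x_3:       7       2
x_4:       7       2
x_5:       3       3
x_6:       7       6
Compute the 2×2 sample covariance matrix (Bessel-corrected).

Step 1 — column means:
  mean(X) = (2 + 4 + 7 + 7 + 3 + 7) / 6 = 30/6 = 5
  mean(Y) = (2 + 2 + 2 + 2 + 3 + 6) / 6 = 17/6 = 2.8333

Step 2 — sample covariance S[i,j] = (1/(n-1)) · Σ_k (x_{k,i} - mean_i) · (x_{k,j} - mean_j), with n-1 = 5.
  S[X,X] = ((-3)·(-3) + (-1)·(-1) + (2)·(2) + (2)·(2) + (-2)·(-2) + (2)·(2)) / 5 = 26/5 = 5.2
  S[X,Y] = ((-3)·(-0.8333) + (-1)·(-0.8333) + (2)·(-0.8333) + (2)·(-0.8333) + (-2)·(0.1667) + (2)·(3.1667)) / 5 = 6/5 = 1.2
  S[Y,Y] = ((-0.8333)·(-0.8333) + (-0.8333)·(-0.8333) + (-0.8333)·(-0.8333) + (-0.8333)·(-0.8333) + (0.1667)·(0.1667) + (3.1667)·(3.1667)) / 5 = 12.8333/5 = 2.5667

S is symmetric (S[j,i] = S[i,j]). Assembling:

S = [[5.2, 1.2],
 [1.2, 2.5667]]


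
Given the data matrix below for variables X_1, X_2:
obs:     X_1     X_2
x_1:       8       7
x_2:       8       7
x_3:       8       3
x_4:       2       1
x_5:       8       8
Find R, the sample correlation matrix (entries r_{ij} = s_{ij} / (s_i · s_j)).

Step 1 — column means:
  mean(X_1) = (8 + 8 + 8 + 2 + 8) / 5 = 34/5 = 6.8
  mean(X_2) = (7 + 7 + 3 + 1 + 8) / 5 = 26/5 = 5.2

Step 2 — sample variances and covariances s[i,j] = (1/(n-1)) · Σ_k (x_{k,i} - mean_i) · (x_{k,j} - mean_j), with n-1 = 4:
  s[X_1,X_1] = ((1.2)·(1.2) + (1.2)·(1.2) + (1.2)·(1.2) + (-4.8)·(-4.8) + (1.2)·(1.2)) / 4 = 28.8/4 = 7.2
  s[X_1,X_2] = ((1.2)·(1.8) + (1.2)·(1.8) + (1.2)·(-2.2) + (-4.8)·(-4.2) + (1.2)·(2.8)) / 4 = 25.2/4 = 6.3
  s[X_2,X_2] = ((1.8)·(1.8) + (1.8)·(1.8) + (-2.2)·(-2.2) + (-4.2)·(-4.2) + (2.8)·(2.8)) / 4 = 36.8/4 = 9.2
  Sample standard deviations s_i = √(s[i,i]):
  s(X_1) = √(7.2) = 2.6833
  s(X_2) = √(9.2) = 3.0332

Step 3 — r_{ij} = s_{ij} / (s_i · s_j):
  r[X_1,X_1] = 1 (diagonal).
  r[X_1,X_2] = 6.3 / (2.6833 · 3.0332) = 6.3 / 8.1388 = 0.7741
  r[X_2,X_2] = 1 (diagonal).

R is symmetric with unit diagonal. Assembling:

R = [[1, 0.7741],
 [0.7741, 1]]


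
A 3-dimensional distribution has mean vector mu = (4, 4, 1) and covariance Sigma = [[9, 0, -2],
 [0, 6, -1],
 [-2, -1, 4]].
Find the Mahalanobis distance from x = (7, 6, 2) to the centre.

Step 1 — centre the observation: (x - mu) = (3, 2, 1).

Step 2 — invert Sigma (cofactor / det for 3×3, or solve directly):
  Sigma^{-1} = [[0.1257, 0.0109, 0.0656],
 [0.0109, 0.1749, 0.0492],
 [0.0656, 0.0492, 0.2951]].

Step 3 — form the quadratic (x - mu)^T · Sigma^{-1} · (x - mu):
  Sigma^{-1} · (x - mu) = (0.4645, 0.4317, 0.5902).
  (x - mu)^T · [Sigma^{-1} · (x - mu)] = (3)·(0.4645) + (2)·(0.4317) + (1)·(0.5902) = 2.847.

Step 4 — take square root: d = √(2.847) ≈ 1.6873.

d(x, mu) = √(2.847) ≈ 1.6873


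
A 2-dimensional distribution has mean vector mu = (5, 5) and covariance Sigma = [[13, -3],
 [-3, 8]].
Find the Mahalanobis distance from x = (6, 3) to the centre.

Step 1 — centre the observation: (x - mu) = (1, -2).

Step 2 — invert Sigma. det(Sigma) = 13·8 - (-3)² = 95.
  Sigma^{-1} = (1/det) · [[d, -b], [-b, a]] = [[0.0842, 0.0316],
 [0.0316, 0.1368]].

Step 3 — form the quadratic (x - mu)^T · Sigma^{-1} · (x - mu):
  Sigma^{-1} · (x - mu) = (0.0211, -0.2421).
  (x - mu)^T · [Sigma^{-1} · (x - mu)] = (1)·(0.0211) + (-2)·(-0.2421) = 0.5053.

Step 4 — take square root: d = √(0.5053) ≈ 0.7108.

d(x, mu) = √(0.5053) ≈ 0.7108


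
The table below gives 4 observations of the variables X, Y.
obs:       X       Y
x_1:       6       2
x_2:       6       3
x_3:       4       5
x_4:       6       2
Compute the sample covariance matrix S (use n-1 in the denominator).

Step 1 — column means:
  mean(X) = (6 + 6 + 4 + 6) / 4 = 22/4 = 5.5
  mean(Y) = (2 + 3 + 5 + 2) / 4 = 12/4 = 3

Step 2 — sample covariance S[i,j] = (1/(n-1)) · Σ_k (x_{k,i} - mean_i) · (x_{k,j} - mean_j), with n-1 = 3.
  S[X,X] = ((0.5)·(0.5) + (0.5)·(0.5) + (-1.5)·(-1.5) + (0.5)·(0.5)) / 3 = 3/3 = 1
  S[X,Y] = ((0.5)·(-1) + (0.5)·(0) + (-1.5)·(2) + (0.5)·(-1)) / 3 = -4/3 = -1.3333
  S[Y,Y] = ((-1)·(-1) + (0)·(0) + (2)·(2) + (-1)·(-1)) / 3 = 6/3 = 2

S is symmetric (S[j,i] = S[i,j]). Assembling:

S = [[1, -1.3333],
 [-1.3333, 2]]


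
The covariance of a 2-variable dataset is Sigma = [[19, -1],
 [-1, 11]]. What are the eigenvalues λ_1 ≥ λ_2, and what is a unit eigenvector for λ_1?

Step 1 — characteristic polynomial of 2×2 Sigma:
  det(Sigma - λI) = λ² - trace · λ + det = 0.
  trace = 19 + 11 = 30, det = 19·11 - (-1)² = 208.
Step 2 — discriminant:
  Δ = trace² - 4·det = 900 - 832 = 68.
Step 3 — eigenvalues:
  λ = (trace ± √Δ)/2 = (30 ± 8.2462)/2,
  λ_1 = 19.1231,  λ_2 = 10.8769.

Step 4 — unit eigenvector for λ_1: solve (Sigma - λ_1 I)v = 0. First row:
  (19 - 19.1231)·v_x + (-1)·v_y = 0, i.e. (-0.1231)·v_x + (-1)·v_y = 0,
  so v ∝ (b, λ_1 - a) = (-1, 0.1231); multiply by -1 so the first entry is positive: u = (1, -0.1231).
  ||u|| = √((1)² + (-0.1231)²) = √(1.0152) ≈ 1.0075,
  v_1 = u/||u|| ≈ (0.9925, -0.1222) (||v_1|| = 1).

λ_1 = 19.1231,  λ_2 = 10.8769;  v_1 ≈ (0.9925, -0.1222)


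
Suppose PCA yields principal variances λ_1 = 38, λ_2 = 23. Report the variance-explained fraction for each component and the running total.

Step 1 — total variance = trace(Sigma) = Σ λ_i = 38 + 23 = 61.

Step 2 — fraction explained by component i = λ_i / Σ λ:
  PC1: 38/61 = 0.623
  PC2: 23/61 = 0.377

Step 3 — cumulative fraction after k components = (λ_1 + ... + λ_k) / Σ λ:
  k = 1: 38/61 = 0.623
  k = 2: (38 + 23)/61 = 61/61 = 1

Summary (fraction, with percent):

explained: PC1 0.623 (62.3%), PC2 0.377 (37.7%);  cumulative: 0.623, 1


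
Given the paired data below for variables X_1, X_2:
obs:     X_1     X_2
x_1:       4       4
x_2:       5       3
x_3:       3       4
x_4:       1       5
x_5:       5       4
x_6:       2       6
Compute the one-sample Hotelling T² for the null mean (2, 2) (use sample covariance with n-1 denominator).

Step 1 — sample mean vector:
  mean(X_1) = (4 + 5 + 3 + 1 + 5 + 2) / 6 = 20/6 = 3.3333
  mean(X_2) = (4 + 3 + 4 + 5 + 4 + 6) / 6 = 26/6 = 4.3333
  x̄ = (3.3333, 4.3333),  deviation x̄ - mu_0 = (3.3333, 4.3333) - (2, 2) = (1.3333, 2.3333).

Step 2 — sample covariance matrix, S[i,j] = (1/(n-1)) · Σ_k (x_{k,i} - mean_i) · (x_{k,j} - mean_j), divisor n-1 = 5:
  S[X_1,X_1] = ((0.6667)·(0.6667) + (1.6667)·(1.6667) + (-0.3333)·(-0.3333) + (-2.3333)·(-2.3333) + (1.6667)·(1.6667) + (-1.3333)·(-1.3333)) / 5 = 13.3333/5 = 2.6667
  S[X_1,X_2] = ((0.6667)·(-0.3333) + (1.6667)·(-1.3333) + (-0.3333)·(-0.3333) + (-2.3333)·(0.6667) + (1.6667)·(-0.3333) + (-1.3333)·(1.6667)) / 5 = -6.6667/5 = -1.3333
  S[X_2,X_2] = ((-0.3333)·(-0.3333) + (-1.3333)·(-1.3333) + (-0.3333)·(-0.3333) + (0.6667)·(0.6667) + (-0.3333)·(-0.3333) + (1.6667)·(1.6667)) / 5 = 5.3333/5 = 1.0667
  S = [[2.6667, -1.3333],
 [-1.3333, 1.0667]].

Step 3 — invert S. det(S) = 2.6667·1.0667 - (-1.3333)² = 1.0667.
  S^{-1} = (1/det) · [[d, -b], [-b, a]] = [[1, 1.25],
 [1.25, 2.5]].

Step 4 — quadratic form (x̄ - mu_0)^T · S^{-1} · (x̄ - mu_0):
  S^{-1} · (x̄ - mu_0) = (4.25, 7.5),
  (x̄ - mu_0)^T · [...] = (1.3333)·(4.25) + (2.3333)·(7.5) = 23.1667.

Step 5 — scale by n: T² = 6 · 23.1667 = 139.

T² ≈ 139


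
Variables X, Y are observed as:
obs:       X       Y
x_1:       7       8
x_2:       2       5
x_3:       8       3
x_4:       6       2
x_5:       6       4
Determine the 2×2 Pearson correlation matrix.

Step 1 — column means:
  mean(X) = (7 + 2 + 8 + 6 + 6) / 5 = 29/5 = 5.8
  mean(Y) = (8 + 5 + 3 + 2 + 4) / 5 = 22/5 = 4.4

Step 2 — sample variances and covariances s[i,j] = (1/(n-1)) · Σ_k (x_{k,i} - mean_i) · (x_{k,j} - mean_j), with n-1 = 4:
  s[X,X] = ((1.2)·(1.2) + (-3.8)·(-3.8) + (2.2)·(2.2) + (0.2)·(0.2) + (0.2)·(0.2)) / 4 = 20.8/4 = 5.2
  s[X,Y] = ((1.2)·(3.6) + (-3.8)·(0.6) + (2.2)·(-1.4) + (0.2)·(-2.4) + (0.2)·(-0.4)) / 4 = -1.6/4 = -0.4
  s[Y,Y] = ((3.6)·(3.6) + (0.6)·(0.6) + (-1.4)·(-1.4) + (-2.4)·(-2.4) + (-0.4)·(-0.4)) / 4 = 21.2/4 = 5.3
  Sample standard deviations s_i = √(s[i,i]):
  s(X) = √(5.2) = 2.2804
  s(Y) = √(5.3) = 2.3022

Step 3 — r_{ij} = s_{ij} / (s_i · s_j):
  r[X,X] = 1 (diagonal).
  r[X,Y] = -0.4 / (2.2804 · 2.3022) = -0.4 / 5.2498 = -0.0762
  r[Y,Y] = 1 (diagonal).

R is symmetric with unit diagonal. Assembling:

R = [[1, -0.0762],
 [-0.0762, 1]]


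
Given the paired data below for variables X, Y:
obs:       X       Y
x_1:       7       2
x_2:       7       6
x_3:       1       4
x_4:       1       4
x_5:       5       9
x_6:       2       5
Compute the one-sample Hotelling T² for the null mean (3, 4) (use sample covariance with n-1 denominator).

Step 1 — sample mean vector:
  mean(X) = (7 + 7 + 1 + 1 + 5 + 2) / 6 = 23/6 = 3.8333
  mean(Y) = (2 + 6 + 4 + 4 + 9 + 5) / 6 = 30/6 = 5
  x̄ = (3.8333, 5),  deviation x̄ - mu_0 = (3.8333, 5) - (3, 4) = (0.8333, 1).

Step 2 — sample covariance matrix, S[i,j] = (1/(n-1)) · Σ_k (x_{k,i} - mean_i) · (x_{k,j} - mean_j), divisor n-1 = 5:
  S[X,X] = ((3.1667)·(3.1667) + (3.1667)·(3.1667) + (-2.8333)·(-2.8333) + (-2.8333)·(-2.8333) + (1.1667)·(1.1667) + (-1.8333)·(-1.8333)) / 5 = 40.8333/5 = 8.1667
  S[X,Y] = ((3.1667)·(-3) + (3.1667)·(1) + (-2.8333)·(-1) + (-2.8333)·(-1) + (1.1667)·(4) + (-1.8333)·(0)) / 5 = 4/5 = 0.8
  S[Y,Y] = ((-3)·(-3) + (1)·(1) + (-1)·(-1) + (-1)·(-1) + (4)·(4) + (0)·(0)) / 5 = 28/5 = 5.6
  S = [[8.1667, 0.8],
 [0.8, 5.6]].

Step 3 — invert S. det(S) = 8.1667·5.6 - (0.8)² = 45.0933.
  S^{-1} = (1/det) · [[d, -b], [-b, a]] = [[0.1242, -0.0177],
 [-0.0177, 0.1811]].

Step 4 — quadratic form (x̄ - mu_0)^T · S^{-1} · (x̄ - mu_0):
  S^{-1} · (x̄ - mu_0) = (0.0857, 0.1663),
  (x̄ - mu_0)^T · [...] = (0.8333)·(0.0857) + (1)·(0.1663) = 0.2378.

Step 5 — scale by n: T² = 6 · 0.2378 = 1.4267.

T² ≈ 1.4267
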